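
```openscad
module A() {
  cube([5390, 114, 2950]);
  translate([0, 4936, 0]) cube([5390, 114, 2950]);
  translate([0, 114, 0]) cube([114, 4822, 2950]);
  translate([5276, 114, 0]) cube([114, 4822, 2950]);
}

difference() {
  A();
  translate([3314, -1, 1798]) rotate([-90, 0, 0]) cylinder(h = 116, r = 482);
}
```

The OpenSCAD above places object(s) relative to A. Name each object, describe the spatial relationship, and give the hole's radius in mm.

The subtracted cylinder has r = 482 mm.

A is a house frame. The house frame has a circular hole through its front wall. The hole's radius is 482 mm.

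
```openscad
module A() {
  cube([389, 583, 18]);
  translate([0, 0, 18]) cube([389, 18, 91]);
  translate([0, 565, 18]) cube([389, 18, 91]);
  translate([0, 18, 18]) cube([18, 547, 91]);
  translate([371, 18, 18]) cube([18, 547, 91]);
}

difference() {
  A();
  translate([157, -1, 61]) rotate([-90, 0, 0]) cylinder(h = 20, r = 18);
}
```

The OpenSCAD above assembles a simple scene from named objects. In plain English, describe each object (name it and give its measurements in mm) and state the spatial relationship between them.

A is an open-topped rectangular box: outside dimensions 389×583×109 mm, with a uniform wall and base thickness of 18 mm. The base is a full 389×583 slab on the floor; four walls sit on top of the base. The front and back walls (the −y and +y sides) span the full width; the two side walls fit between them.

The open box has a circular hole of radius 18 mm through its front wall, centred at (x = 157, z = 61).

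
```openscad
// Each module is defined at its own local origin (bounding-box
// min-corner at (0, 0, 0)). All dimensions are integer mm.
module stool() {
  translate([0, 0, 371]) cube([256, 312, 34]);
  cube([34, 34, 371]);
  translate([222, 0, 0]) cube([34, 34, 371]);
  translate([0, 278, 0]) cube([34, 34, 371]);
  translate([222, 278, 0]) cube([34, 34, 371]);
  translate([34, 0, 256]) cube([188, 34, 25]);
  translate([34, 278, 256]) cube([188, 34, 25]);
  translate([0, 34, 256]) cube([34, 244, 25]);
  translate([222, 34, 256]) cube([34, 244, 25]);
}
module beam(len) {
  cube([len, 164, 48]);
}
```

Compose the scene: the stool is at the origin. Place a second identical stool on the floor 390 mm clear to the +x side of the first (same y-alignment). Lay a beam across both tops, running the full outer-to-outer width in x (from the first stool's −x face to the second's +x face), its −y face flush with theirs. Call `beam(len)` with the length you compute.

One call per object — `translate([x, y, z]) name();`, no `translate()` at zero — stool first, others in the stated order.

stool();
translate([646, 0, 0]) stool();
translate([0, 0, 405]) beam(902);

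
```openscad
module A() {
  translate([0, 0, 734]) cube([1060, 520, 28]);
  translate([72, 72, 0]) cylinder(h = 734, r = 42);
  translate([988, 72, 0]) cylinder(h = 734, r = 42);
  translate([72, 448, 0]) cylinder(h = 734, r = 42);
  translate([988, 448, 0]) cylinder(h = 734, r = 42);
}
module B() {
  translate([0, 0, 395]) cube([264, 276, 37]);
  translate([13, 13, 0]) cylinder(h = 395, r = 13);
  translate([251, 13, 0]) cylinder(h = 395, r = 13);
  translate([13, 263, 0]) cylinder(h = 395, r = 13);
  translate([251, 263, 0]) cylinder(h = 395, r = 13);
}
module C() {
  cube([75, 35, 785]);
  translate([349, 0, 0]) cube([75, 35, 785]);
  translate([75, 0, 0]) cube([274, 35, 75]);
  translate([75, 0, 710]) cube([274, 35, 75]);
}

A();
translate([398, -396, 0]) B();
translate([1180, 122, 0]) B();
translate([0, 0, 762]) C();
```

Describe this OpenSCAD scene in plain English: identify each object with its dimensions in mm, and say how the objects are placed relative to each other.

A is a table with a 1060×520 mm rectangular top, 28 mm thick, top surface at z = 762 mm, supported by four round legs of 84 mm diameter, each leg's bounding box inset 30 mm from the nearest pair of top edges, running from the floor.

B is a four-legged stool. The seat is 264×276 mm, 37 mm thick, top at z = 432 mm. It stands on four round legs, each 26 mm in diameter, from z = 0 to the seat underside, each leg's axis is inset half a diameter from the nearest pair of seat edges (so the leg's bounding box is flush with the corner).

C is a rectangular picture frame lying in the x–z plane (depth along y). The opening is 274 mm wide (x) by 635 mm tall (z), surrounded by a border 75 mm wide on all four sides. The frame is 35 mm deep and is made of two full-height vertical stiles with two horizontal rails fitted between them.

Two stools sit around the table at the −y, +x sides. The picture frame is on top of the table.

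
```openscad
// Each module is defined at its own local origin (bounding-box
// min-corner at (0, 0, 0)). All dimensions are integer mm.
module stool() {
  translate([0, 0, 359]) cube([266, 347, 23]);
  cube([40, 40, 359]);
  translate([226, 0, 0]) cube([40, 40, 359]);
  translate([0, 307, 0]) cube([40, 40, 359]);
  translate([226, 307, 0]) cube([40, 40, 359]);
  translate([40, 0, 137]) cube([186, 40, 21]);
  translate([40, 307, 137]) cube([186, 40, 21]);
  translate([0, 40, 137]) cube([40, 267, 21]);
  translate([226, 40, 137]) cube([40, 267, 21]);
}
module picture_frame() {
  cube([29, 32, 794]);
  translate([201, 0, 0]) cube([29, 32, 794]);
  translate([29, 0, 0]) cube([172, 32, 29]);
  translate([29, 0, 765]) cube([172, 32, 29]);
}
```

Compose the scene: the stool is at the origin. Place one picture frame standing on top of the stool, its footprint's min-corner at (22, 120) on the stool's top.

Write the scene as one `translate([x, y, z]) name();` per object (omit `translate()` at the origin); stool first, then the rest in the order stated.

stool();
translate([22, 120, 382]) picture_frame();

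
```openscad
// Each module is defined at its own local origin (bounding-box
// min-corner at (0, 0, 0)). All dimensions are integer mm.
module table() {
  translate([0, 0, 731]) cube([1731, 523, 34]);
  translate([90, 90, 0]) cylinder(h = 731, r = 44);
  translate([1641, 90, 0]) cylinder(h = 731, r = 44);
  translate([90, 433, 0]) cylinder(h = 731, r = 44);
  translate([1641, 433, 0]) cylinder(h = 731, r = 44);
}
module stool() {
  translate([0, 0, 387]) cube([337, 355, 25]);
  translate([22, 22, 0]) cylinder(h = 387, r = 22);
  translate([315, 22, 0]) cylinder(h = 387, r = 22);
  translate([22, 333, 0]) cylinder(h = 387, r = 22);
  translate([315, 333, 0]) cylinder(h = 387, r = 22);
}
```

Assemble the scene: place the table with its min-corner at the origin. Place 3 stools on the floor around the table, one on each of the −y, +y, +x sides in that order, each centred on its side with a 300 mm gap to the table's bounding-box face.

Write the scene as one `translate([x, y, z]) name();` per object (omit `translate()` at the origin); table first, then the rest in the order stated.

table();
translate([697, -655, 0]) stool();
translate([697, 823, 0]) stool();
translate([2031, 84, 0]) stool();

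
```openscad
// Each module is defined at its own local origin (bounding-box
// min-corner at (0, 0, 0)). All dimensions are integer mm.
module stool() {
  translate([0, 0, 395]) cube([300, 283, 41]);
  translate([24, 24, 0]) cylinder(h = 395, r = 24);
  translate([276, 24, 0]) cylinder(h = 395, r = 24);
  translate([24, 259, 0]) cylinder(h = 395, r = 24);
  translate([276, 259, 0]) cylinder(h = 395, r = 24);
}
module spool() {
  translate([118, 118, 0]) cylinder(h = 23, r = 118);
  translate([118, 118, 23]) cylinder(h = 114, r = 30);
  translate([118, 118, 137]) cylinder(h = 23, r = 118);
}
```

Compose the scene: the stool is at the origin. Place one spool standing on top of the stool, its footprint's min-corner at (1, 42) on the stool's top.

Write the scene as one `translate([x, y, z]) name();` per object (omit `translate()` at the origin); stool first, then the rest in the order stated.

stool();
translate([1, 42, 436]) spool();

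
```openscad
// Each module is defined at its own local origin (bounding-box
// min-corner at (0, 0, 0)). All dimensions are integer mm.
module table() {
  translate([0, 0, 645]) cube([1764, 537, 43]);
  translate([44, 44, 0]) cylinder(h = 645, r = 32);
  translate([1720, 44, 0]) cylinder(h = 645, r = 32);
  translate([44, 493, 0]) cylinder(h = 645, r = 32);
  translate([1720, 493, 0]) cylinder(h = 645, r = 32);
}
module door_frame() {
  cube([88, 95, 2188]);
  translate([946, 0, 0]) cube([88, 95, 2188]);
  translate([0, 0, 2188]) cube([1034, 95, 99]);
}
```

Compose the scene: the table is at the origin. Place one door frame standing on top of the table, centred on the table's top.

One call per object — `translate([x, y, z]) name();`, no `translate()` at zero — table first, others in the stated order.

table();
translate([365, 221, 688]) door_frame();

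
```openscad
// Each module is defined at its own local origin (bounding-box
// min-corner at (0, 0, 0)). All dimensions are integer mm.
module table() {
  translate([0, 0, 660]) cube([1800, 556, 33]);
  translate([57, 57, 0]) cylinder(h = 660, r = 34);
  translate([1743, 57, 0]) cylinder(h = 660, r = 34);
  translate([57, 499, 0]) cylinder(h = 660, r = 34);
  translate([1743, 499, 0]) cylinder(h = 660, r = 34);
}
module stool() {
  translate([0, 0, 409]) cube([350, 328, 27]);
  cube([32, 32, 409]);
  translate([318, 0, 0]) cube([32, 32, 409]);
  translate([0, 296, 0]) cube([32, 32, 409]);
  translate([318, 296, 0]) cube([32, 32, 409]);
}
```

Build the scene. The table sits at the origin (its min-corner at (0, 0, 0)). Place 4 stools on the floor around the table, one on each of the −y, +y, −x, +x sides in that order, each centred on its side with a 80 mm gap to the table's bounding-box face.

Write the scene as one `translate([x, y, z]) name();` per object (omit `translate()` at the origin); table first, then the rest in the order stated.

table();
translate([725, -408, 0]) stool();
translate([725, 636, 0]) stool();
translate([-430, 114, 0]) stool();
translate([1880, 114, 0]) stool();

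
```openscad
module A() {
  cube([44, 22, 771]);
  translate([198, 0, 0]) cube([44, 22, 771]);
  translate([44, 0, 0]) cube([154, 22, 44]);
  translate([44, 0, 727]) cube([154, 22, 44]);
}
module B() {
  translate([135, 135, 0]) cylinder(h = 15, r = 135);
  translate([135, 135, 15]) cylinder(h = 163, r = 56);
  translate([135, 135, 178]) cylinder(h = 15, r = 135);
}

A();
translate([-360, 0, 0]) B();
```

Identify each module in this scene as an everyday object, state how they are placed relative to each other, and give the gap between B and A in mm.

The spool's nearest face is 90 mm from the picture frame's −x face.

A is a picture frame. B is a spool. The spool is on the floor beside the picture frame on its −x side. The gap between the spool and the picture frame is 90 mm.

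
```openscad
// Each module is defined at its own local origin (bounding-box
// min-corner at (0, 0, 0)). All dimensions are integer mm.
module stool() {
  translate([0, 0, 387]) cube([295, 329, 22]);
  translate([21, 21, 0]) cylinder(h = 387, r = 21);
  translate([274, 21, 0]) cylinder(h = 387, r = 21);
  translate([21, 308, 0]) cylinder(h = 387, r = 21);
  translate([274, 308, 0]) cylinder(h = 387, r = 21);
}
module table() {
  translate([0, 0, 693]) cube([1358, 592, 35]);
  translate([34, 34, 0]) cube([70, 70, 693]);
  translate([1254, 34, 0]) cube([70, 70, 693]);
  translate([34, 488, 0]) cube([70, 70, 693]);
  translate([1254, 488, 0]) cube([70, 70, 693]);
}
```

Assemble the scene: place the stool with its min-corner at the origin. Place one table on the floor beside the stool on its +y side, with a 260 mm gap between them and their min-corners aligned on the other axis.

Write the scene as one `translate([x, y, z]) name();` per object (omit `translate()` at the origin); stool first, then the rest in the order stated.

stool();
translate([0, 589, 0]) table();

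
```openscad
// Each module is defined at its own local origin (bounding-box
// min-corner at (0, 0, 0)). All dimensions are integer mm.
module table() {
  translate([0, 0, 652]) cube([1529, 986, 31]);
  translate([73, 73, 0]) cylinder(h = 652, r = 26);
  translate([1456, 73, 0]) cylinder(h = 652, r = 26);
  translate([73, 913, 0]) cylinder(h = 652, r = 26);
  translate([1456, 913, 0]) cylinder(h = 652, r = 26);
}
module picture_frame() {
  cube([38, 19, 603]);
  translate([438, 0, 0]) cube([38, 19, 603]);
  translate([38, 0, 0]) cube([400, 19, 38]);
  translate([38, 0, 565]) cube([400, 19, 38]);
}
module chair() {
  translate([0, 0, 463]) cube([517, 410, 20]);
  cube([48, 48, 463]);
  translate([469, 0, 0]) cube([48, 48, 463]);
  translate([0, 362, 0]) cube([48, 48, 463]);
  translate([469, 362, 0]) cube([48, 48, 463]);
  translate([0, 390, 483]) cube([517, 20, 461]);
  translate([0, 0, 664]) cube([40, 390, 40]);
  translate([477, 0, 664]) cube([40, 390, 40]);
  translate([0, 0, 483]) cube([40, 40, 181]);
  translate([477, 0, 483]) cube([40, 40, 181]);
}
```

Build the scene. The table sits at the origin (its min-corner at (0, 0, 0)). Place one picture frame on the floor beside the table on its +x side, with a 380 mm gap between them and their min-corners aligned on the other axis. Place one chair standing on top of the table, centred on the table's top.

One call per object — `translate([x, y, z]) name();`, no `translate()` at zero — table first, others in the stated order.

table();
translate([1909, 0, 0]) picture_frame();
translate([506, 288, 683]) chair();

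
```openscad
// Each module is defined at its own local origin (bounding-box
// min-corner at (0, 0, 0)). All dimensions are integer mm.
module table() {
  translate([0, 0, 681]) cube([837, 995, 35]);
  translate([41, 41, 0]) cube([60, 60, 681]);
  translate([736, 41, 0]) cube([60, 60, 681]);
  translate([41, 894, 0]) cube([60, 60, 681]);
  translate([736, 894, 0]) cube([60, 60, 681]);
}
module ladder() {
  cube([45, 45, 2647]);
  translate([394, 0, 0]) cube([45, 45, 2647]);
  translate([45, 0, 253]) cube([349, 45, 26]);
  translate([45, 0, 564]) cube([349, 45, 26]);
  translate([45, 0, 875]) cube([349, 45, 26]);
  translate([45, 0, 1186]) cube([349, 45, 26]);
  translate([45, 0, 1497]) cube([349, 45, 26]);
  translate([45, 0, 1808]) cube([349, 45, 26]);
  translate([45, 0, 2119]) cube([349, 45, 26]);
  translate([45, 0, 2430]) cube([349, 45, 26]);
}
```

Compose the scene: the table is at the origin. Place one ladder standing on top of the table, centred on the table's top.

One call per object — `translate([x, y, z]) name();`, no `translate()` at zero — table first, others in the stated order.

table();
translate([199, 475, 716]) ladder();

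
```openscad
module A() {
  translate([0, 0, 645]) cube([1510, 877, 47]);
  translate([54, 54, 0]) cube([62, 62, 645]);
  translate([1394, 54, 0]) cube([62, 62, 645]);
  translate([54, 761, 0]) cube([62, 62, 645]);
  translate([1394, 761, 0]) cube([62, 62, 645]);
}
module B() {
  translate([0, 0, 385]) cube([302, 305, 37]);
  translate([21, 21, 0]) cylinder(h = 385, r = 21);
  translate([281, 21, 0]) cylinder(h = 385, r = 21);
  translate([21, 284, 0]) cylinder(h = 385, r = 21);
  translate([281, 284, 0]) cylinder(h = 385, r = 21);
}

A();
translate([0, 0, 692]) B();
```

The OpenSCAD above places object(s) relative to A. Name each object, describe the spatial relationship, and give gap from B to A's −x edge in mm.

The stool's min-x is at 0; the table's min-x is 0; gap = 0 mm.

A is a table. B is a stool. The stool is on top of the table. The gap from the stool to the table's −x edge is 0 mm.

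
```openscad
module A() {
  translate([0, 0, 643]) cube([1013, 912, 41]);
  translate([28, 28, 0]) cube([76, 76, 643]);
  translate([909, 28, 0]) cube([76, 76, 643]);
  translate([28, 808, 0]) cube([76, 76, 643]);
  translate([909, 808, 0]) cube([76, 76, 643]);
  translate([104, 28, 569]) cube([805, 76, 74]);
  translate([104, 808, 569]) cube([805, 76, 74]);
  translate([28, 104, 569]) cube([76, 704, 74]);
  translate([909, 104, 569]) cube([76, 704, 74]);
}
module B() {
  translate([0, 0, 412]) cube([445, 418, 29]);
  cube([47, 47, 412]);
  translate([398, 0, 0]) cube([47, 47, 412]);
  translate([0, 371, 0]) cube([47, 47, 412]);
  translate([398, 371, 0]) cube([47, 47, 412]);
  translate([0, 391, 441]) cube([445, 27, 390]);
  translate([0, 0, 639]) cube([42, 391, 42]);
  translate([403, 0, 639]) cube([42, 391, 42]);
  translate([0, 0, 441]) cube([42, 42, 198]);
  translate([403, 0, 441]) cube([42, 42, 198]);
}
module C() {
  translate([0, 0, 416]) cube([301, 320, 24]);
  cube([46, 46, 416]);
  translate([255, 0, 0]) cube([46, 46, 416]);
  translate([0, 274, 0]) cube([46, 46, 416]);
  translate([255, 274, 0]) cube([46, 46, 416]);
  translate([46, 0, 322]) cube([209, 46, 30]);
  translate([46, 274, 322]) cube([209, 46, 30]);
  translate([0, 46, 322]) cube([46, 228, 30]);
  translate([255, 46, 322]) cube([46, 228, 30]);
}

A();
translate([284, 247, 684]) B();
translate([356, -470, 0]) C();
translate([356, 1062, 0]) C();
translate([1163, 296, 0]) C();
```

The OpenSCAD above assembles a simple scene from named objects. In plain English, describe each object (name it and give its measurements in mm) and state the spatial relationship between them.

A is a table: top 1013 mm (x) × 912 mm (y), 41 mm thick, upper face at z = 684 mm, on four 76×76 mm square legs, each inset 28 mm from the nearest pair of top edges, running from z = 0 to the bottom of the top. Four apron rails, 76 mm thick and 74 mm tall, run between adjacent legs with their top edges flush with the underside of the top and their outer faces flush with the legs' outer faces.

B is a chair: 445×418 mm seat, 29 mm thick, top at z = 441 mm, on four 47 mm square corner legs flush with the seat edges. A 27 mm thick backrest slab spans the full seat width, extending 390 mm above the seat top, its back face flush with the seat's +y edge. Two armrests of 42×42 mm section run along each side from the seat's front edge to the front of the backrest, top faces 240 mm above the seat top and outer faces flush with the seat's x-edges; a 42×42 mm post under the front of each armrest stands on the seat at the front corner.

C is a simple wooden stool: a rectangular seat 301 mm (x) by 320 mm (y), 24 mm thick, top face at z = 440 mm, on four square legs, each 46×46 mm in cross-section. The legs rest on z = 0, each flush with a corner of the seat. Four stretchers, 46 mm wide and 30 mm tall, connect adjacent legs with their undersides at z = 322 mm, each running between the inner faces of the legs it joins and aligned with the legs' outer faces on the other axis.

The chair is on top of the table, centred. Three stools sit around the table at the −y, +y, +x sides.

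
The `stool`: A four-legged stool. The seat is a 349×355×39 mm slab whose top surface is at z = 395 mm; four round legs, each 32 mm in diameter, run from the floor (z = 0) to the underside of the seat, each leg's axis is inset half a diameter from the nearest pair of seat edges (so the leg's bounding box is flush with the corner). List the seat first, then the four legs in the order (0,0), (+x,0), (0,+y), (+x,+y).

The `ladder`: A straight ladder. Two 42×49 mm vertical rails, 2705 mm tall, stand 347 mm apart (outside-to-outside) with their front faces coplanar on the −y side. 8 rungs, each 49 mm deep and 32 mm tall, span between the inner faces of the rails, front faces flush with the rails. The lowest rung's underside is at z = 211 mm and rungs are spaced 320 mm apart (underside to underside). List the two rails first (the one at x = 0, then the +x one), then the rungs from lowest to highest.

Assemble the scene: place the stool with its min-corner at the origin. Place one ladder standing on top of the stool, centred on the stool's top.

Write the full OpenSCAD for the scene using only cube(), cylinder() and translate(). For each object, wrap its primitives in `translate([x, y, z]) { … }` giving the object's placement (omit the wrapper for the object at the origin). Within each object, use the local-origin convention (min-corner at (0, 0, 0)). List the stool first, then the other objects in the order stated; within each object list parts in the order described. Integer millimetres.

translate([0, 0, 356]) cube([349, 355, 39]);
translate([16, 16, 0]) cylinder(h = 356, r = 16);
translate([333, 16, 0]) cylinder(h = 356, r = 16);
translate([16, 339, 0]) cylinder(h = 356, r = 16);
translate([333, 339, 0]) cylinder(h = 356, r = 16);
translate([1, 153, 395]) {
  cube([42, 49, 2705]);
  translate([305, 0, 0]) cube([42, 49, 2705]);
  translate([42, 0, 211]) cube([263, 49, 32]);
  translate([42, 0, 531]) cube([263, 49, 32]);
  translate([42, 0, 851]) cube([263, 49, 32]);
  translate([42, 0, 1171]) cube([263, 49, 32]);
  translate([42, 0, 1491]) cube([263, 49, 32]);
  translate([42, 0, 1811]) cube([263, 49, 32]);
  translate([42, 0, 2131]) cube([263, 49, 32]);
  translate([42, 0, 2451]) cube([263, 49, 32]);
}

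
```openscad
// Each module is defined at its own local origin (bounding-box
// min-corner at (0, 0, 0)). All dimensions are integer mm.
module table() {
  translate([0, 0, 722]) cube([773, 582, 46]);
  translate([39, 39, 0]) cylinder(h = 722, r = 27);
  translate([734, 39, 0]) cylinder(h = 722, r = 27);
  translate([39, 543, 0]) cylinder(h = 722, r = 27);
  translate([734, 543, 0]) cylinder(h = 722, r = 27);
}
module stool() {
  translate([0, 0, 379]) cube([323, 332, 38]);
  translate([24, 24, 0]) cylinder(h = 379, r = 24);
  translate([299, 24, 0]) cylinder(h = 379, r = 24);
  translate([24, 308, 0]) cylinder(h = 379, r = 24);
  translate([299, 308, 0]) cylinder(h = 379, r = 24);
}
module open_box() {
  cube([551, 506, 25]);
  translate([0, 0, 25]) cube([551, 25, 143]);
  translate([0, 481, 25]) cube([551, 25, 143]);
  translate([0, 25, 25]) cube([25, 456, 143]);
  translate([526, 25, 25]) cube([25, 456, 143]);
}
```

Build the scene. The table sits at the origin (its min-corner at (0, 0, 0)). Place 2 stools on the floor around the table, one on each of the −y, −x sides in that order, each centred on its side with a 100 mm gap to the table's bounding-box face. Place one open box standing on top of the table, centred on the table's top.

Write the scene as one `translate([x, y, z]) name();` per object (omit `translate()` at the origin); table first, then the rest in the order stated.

table();
translate([225, -432, 0]) stool();
translate([-423, 125, 0]) stool();
translate([111, 38, 768]) open_box();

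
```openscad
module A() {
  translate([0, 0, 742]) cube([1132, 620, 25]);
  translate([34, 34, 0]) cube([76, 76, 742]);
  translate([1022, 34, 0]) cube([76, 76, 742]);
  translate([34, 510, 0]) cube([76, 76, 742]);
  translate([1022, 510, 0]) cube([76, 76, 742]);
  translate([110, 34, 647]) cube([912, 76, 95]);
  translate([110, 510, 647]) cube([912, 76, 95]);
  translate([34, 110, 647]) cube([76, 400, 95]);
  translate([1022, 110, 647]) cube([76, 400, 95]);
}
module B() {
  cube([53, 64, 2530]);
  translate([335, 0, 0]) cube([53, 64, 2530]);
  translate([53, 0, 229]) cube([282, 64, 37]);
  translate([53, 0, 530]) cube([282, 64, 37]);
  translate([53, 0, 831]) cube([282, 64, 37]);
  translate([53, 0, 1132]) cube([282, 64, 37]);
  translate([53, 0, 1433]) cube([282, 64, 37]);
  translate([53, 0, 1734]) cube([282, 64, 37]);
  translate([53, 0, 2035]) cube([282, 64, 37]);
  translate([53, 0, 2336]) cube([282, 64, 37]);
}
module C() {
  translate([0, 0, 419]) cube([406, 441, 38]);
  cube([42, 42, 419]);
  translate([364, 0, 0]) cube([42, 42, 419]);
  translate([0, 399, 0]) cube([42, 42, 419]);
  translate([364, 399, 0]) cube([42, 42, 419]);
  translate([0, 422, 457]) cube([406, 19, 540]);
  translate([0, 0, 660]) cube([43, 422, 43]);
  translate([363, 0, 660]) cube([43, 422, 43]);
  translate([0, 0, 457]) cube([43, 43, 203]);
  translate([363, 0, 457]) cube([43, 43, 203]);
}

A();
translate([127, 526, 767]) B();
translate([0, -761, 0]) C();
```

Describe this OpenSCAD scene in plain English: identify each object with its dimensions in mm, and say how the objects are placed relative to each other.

A is a table with a 1132×620 mm rectangular top, 25 mm thick, top surface at z = 767 mm, supported by four 76×76 mm square legs, each inset 34 mm from the nearest pair of top edges, running from the floor. Four apron rails, 76 mm thick and 95 mm tall, run between adjacent legs with their top edges flush with the underside of the top and their outer faces flush with the legs' outer faces.

B is a wooden ladder with two side rails of 53×64 mm section and 2530 mm height, set 388 mm apart overall. Between them run 8 rectangular rungs (64 mm deep, 37 mm thick), front faces flush with the rails' −y face. The bottom of the first rung is 229 mm above the floor and each subsequent rung is 301 mm higher than the one below.

C is a chair. The seat is a 406×441×38 mm slab with its top at z = 457 mm, on four 42×42 mm corner legs (flush with the seat edges, standing on z = 0). A flat backrest 19 mm thick, 540 mm tall, spans the full seat width and rises from the seat top along its +y edge, rear face flush with the rear of the seat. Two armrests of 43×43 mm section run along each side from the seat's front edge to the front of the backrest, top faces 246 mm above the seat top and outer faces flush with the seat's x-edges; a 43×43 mm post under the front of each armrest stands on the seat at the front corner.

The ladder is on top of the table. The chair is on the floor beside the table on its −y side.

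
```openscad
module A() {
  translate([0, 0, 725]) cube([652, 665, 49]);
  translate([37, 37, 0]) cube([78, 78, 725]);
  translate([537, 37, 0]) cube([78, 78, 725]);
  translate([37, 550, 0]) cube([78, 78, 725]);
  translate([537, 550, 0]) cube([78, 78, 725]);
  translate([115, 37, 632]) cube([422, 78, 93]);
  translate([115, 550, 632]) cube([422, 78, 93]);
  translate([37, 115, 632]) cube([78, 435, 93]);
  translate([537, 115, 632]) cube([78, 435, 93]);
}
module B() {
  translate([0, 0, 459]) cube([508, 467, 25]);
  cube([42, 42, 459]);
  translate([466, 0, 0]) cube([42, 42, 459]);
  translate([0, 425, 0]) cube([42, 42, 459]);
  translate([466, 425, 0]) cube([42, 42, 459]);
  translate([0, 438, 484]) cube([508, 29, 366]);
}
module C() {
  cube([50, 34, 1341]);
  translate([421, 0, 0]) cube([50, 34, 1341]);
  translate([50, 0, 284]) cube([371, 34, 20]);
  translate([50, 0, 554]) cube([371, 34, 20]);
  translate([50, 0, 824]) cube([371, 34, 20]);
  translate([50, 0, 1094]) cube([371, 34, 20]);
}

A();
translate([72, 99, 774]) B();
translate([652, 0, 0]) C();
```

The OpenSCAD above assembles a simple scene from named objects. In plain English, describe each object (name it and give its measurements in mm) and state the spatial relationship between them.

A is a table: top 652 mm (x) × 665 mm (y), 49 mm thick, upper face at z = 774 mm, on four 78×78 mm square legs, each inset 37 mm from the nearest pair of top edges, running from z = 0 to the bottom of the top. Four apron rails, 78 mm thick and 93 mm tall, run between adjacent legs with their top edges flush with the underside of the top and their outer faces flush with the legs' outer faces.

B is a chair. The seat is a 508×467×25 mm slab with its top at z = 484 mm, on four 42×42 mm corner legs (flush with the seat edges, standing on z = 0). A flat backrest 29 mm thick, 366 mm tall, spans the full seat width and rises from the seat top along its +y edge, rear face flush with the rear of the seat.

C is a straight ladder. Two 50×34 mm vertical rails, 1341 mm tall, stand 471 mm apart (outside-to-outside) with their front faces coplanar on the −y side. 4 rungs, each 34 mm deep and 20 mm tall, span between the inner faces of the rails, front faces flush with the rails. The lowest rung's underside is at z = 284 mm and rungs are spaced 270 mm apart (underside to underside).

The chair is on top of the table, centred. The ladder is against the table's +x side, with their −y faces flush.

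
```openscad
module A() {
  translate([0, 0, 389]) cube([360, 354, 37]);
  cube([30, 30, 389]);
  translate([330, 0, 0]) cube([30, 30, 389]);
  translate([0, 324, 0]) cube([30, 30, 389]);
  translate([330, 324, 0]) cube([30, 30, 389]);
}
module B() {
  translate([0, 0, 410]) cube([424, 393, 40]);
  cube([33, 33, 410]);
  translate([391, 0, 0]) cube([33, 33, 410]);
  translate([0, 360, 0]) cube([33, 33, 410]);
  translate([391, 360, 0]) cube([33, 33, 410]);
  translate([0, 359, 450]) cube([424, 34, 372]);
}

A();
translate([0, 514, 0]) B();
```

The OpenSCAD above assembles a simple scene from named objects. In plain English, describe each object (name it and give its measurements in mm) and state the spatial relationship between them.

A is a four-legged stool. The seat is 360×354 mm, 37 mm thick, top at z = 426 mm. It stands on four square legs, each 30×30 mm in cross-section, from z = 0 to the seat underside, each flush with a corner of the seat.

B is a chair. The seat is a 424×393×40 mm slab with its top at z = 450 mm, on four 33×33 mm corner legs (flush with the seat edges, standing on z = 0). A flat backrest 34 mm thick, 372 mm tall, spans the full seat width and rises from the seat top along its +y edge, rear face flush with the rear of the seat.

The chair is on the floor beside the stool on its +y side.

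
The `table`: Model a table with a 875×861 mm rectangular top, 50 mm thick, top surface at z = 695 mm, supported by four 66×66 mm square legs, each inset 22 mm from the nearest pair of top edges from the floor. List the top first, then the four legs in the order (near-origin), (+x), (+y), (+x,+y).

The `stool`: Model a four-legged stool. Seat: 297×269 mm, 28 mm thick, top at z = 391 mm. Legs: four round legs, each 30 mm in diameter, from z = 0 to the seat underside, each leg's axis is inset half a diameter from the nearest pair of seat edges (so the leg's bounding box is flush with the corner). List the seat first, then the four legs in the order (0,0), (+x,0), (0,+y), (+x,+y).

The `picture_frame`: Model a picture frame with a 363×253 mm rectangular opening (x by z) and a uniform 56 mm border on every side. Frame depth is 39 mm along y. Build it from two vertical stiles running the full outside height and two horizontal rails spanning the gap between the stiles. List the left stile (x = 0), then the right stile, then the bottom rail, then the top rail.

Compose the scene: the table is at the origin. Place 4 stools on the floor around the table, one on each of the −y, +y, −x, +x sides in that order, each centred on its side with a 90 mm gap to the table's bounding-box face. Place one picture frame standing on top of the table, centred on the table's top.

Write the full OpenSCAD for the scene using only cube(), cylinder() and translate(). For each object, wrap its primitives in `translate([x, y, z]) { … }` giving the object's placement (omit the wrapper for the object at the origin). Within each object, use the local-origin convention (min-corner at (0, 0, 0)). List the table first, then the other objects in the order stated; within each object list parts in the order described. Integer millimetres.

translate([0, 0, 645]) cube([875, 861, 50]);
translate([22, 22, 0]) cube([66, 66, 645]);
translate([787, 22, 0]) cube([66, 66, 645]);
translate([22, 773, 0]) cube([66, 66, 645]);
translate([787, 773, 0]) cube([66, 66, 645]);
translate([289, -359, 0]) {
  translate([0, 0, 363]) cube([297, 269, 28]);
  translate([15, 15, 0]) cylinder(h = 363, r = 15);
  translate([282, 15, 0]) cylinder(h = 363, r = 15);
  translate([15, 254, 0]) cylinder(h = 363, r = 15);
  translate([282, 254, 0]) cylinder(h = 363, r = 15);
}
translate([289, 951, 0]) {
  translate([0, 0, 363]) cube([297, 269, 28]);
  translate([15, 15, 0]) cylinder(h = 363, r = 15);
  translate([282, 15, 0]) cylinder(h = 363, r = 15);
  translate([15, 254, 0]) cylinder(h = 363, r = 15);
  translate([282, 254, 0]) cylinder(h = 363, r = 15);
}
translate([-387, 296, 0]) {
  translate([0, 0, 363]) cube([297, 269, 28]);
  translate([15, 15, 0]) cylinder(h = 363, r = 15);
  translate([282, 15, 0]) cylinder(h = 363, r = 15);
  translate([15, 254, 0]) cylinder(h = 363, r = 15);
  translate([282, 254, 0]) cylinder(h = 363, r = 15);
}
translate([965, 296, 0]) {
  translate([0, 0, 363]) cube([297, 269, 28]);
  translate([15, 15, 0]) cylinder(h = 363, r = 15);
  translate([282, 15, 0]) cylinder(h = 363, r = 15);
  translate([15, 254, 0]) cylinder(h = 363, r = 15);
  translate([282, 254, 0]) cylinder(h = 363, r = 15);
}
translate([200, 411, 695]) {
  cube([56, 39, 365]);
  translate([419, 0, 0]) cube([56, 39, 365]);
  translate([56, 0, 0]) cube([363, 39, 56]);
  translate([56, 0, 309]) cube([363, 39, 56]);
}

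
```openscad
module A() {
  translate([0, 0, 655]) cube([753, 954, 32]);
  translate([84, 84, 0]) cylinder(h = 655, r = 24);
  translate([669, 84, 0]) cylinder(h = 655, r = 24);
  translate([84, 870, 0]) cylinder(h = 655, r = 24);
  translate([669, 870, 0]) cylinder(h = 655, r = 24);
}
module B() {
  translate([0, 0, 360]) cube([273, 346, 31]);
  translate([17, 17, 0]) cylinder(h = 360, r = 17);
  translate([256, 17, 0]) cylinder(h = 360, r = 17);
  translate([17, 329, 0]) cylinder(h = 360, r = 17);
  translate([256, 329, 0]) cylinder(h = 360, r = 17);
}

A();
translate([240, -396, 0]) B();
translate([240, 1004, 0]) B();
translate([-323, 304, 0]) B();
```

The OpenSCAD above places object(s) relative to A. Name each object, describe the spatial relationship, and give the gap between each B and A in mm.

Each stool's nearest face is 50 mm from the table's bounding box.

A is a table. B is a stool. Three stools sit around the table at the −y, +y, −x sides. The gap between each stool and the table is 50 mm.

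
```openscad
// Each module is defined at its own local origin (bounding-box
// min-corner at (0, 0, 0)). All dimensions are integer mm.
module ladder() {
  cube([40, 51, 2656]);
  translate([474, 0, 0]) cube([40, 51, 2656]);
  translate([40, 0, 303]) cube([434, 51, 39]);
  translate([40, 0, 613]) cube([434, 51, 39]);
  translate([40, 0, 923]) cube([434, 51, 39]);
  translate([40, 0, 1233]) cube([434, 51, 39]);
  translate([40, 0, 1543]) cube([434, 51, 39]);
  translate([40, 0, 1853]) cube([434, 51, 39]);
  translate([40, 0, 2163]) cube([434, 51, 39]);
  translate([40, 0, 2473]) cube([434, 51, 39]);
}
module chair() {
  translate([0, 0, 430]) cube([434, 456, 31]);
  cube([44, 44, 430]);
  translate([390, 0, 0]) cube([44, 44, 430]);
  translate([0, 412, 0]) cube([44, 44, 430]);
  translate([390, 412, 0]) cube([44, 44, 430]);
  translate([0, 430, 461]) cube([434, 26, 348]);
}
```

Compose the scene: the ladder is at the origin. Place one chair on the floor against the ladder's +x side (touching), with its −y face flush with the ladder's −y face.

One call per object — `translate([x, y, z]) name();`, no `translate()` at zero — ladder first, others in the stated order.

ladder();
translate([514, 0, 0]) chair();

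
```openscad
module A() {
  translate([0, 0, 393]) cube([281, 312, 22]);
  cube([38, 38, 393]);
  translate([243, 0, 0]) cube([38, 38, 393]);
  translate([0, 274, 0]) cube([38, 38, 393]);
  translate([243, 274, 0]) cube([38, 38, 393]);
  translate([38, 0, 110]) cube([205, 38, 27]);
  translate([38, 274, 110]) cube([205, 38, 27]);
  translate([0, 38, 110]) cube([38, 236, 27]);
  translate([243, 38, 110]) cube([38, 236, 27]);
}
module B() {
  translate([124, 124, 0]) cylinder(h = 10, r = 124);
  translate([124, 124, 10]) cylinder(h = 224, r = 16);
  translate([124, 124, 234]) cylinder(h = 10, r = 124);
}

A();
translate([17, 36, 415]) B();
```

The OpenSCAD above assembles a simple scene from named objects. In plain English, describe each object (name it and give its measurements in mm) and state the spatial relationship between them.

A is a four-legged stool. The seat is 281×312 mm, 22 mm thick, top at z = 415 mm. It stands on four square legs, each 38×38 mm in cross-section, from z = 0 to the seat underside, each flush with a corner of the seat. Four stretchers, 38 mm wide and 27 mm tall, connect adjacent legs with their undersides at z = 110 mm, each running between the inner faces of the legs it joins and aligned with the legs' outer faces on the other axis.

B is a spool: two coaxial disc flanges of radius 124 mm and thickness 10 mm, joined by a core cylinder of radius 16 mm and height 224 mm. The lower flange rests on z = 0 and the three cylinders share a vertical axis.

The spool is on top of the stool.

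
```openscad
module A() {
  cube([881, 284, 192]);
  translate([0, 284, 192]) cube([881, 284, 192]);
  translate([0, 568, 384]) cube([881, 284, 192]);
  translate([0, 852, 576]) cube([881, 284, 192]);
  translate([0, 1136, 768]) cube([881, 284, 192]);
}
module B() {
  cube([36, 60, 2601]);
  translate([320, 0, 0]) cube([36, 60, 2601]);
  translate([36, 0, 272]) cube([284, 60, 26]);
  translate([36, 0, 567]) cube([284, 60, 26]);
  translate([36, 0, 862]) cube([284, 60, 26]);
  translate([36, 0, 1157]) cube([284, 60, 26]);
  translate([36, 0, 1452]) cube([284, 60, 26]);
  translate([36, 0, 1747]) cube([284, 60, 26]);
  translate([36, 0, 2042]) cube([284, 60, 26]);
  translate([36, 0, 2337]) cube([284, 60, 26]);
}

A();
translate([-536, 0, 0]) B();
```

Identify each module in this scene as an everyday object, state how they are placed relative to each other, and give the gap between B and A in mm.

The ladder's nearest face is 180 mm from the staircase's −x face.

A is a staircase. B is a ladder. The ladder is on the floor beside the staircase on its −x side. The gap between the ladder and the staircase is 180 mm.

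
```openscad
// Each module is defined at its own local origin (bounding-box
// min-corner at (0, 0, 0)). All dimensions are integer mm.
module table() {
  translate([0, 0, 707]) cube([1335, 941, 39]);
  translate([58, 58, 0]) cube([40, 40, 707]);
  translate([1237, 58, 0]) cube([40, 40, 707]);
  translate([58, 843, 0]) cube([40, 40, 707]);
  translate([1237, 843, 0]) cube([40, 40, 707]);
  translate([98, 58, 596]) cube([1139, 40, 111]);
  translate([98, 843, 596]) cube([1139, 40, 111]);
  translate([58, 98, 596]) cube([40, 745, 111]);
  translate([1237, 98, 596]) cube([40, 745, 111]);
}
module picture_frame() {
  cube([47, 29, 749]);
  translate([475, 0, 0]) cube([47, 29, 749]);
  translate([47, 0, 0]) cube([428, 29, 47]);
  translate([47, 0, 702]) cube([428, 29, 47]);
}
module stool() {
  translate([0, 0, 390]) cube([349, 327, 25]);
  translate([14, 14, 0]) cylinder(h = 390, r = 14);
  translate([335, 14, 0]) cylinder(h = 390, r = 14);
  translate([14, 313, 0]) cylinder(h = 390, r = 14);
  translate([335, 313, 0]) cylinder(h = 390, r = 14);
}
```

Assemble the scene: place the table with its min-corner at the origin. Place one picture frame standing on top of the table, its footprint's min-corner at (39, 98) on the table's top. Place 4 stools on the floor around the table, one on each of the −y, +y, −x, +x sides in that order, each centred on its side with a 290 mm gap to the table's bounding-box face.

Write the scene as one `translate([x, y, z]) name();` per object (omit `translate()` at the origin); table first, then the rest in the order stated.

table();
translate([39, 98, 746]) picture_frame();
translate([493, -617, 0]) stool();
translate([493, 1231, 0]) stool();
translate([-639, 307, 0]) stool();
translate([1625, 307, 0]) stool();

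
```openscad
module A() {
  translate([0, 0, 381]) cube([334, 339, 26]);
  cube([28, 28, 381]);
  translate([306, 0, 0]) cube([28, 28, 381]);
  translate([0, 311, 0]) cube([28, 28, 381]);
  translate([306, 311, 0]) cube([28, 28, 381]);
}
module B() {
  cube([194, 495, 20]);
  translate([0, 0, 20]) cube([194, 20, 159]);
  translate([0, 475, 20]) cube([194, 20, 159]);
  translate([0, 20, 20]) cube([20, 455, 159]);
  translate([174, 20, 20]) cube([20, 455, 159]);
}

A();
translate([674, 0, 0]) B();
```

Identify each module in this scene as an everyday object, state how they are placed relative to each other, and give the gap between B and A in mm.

A is a stool. B is an open box. The open box is on the floor beside the stool on its +x side. The gap between the open box and the stool is 340 mm.

The open box's nearest face is 340 mm from the stool's +x face.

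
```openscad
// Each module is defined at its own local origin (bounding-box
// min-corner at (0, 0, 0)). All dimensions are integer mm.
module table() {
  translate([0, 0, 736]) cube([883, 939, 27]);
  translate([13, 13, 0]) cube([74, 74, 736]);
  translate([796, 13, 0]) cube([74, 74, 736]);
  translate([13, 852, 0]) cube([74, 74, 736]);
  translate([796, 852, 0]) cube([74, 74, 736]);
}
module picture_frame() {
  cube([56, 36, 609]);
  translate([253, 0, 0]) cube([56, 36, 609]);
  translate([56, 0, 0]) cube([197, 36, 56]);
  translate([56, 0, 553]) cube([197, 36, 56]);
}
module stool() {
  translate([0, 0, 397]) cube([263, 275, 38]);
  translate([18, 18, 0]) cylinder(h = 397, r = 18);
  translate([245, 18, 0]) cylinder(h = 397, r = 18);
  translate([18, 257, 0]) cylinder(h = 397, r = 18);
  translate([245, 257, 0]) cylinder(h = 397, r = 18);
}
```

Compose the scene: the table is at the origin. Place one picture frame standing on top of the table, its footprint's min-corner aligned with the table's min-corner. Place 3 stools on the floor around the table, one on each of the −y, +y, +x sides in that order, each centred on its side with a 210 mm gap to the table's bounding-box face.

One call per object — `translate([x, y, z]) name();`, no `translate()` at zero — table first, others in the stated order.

table();
translate([0, 0, 763]) picture_frame();
translate([310, -485, 0]) stool();
translate([310, 1149, 0]) stool();
translate([1093, 332, 0]) stool();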